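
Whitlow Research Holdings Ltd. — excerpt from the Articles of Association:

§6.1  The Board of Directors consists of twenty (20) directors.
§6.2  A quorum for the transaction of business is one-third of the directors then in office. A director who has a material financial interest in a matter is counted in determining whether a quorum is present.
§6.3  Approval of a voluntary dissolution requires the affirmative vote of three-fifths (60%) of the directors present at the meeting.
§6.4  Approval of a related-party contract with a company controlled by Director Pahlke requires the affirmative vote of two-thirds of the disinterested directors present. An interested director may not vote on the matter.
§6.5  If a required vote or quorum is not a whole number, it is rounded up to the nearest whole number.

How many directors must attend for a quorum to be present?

1/3 of 20 = 6.67, rounded up to 7.

7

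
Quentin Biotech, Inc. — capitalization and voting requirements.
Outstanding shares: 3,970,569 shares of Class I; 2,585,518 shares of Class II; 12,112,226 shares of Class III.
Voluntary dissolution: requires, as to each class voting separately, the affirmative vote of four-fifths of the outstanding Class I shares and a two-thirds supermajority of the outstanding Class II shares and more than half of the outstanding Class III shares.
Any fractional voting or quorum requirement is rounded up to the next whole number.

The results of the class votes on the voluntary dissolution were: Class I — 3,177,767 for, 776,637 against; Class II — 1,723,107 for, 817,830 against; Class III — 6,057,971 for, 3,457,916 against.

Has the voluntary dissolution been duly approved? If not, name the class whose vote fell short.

Class I: 4/5 of 3970569 = 3176455.20, rounded up to 3176456; 3,176,456 required, 3,177,767 in favor — approved.
Class II: 2/3 of 2585518 = 1723678.67, rounded up to 1723679; 1,723,679 required, 1,723,107 in favor — not approved.
Class III: a majority of 12112226 is 6056114; 6,056,114 required, 6,057,971 in favor — approved.

Not approved — the Class II shares did not give the required vote.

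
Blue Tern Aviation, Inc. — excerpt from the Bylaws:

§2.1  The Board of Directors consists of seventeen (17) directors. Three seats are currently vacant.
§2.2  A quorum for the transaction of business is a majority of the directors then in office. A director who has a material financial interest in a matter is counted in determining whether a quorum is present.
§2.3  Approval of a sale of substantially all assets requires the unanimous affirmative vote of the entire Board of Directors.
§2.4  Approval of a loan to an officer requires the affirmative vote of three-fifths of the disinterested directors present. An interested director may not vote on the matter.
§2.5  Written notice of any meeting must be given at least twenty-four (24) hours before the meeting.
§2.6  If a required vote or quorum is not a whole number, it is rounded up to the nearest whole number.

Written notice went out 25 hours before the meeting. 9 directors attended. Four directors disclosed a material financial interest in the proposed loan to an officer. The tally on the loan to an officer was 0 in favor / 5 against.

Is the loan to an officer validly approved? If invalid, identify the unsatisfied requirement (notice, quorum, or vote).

Invalid — vote requirement not satisfied.

Notice: 25 hours given; 24 required (25 ≥ 24). Satisfied.
Quorum: 9 present (interested directors count toward quorum); quorum is 8. Satisfied.
Vote: the loan to an officer requires three-fifths of the disinterested directors present (9 − 4 = 5). 3/5 of 5 = 3, so 3 affirmative votes are needed; 0 voted in favor. Not satisfied.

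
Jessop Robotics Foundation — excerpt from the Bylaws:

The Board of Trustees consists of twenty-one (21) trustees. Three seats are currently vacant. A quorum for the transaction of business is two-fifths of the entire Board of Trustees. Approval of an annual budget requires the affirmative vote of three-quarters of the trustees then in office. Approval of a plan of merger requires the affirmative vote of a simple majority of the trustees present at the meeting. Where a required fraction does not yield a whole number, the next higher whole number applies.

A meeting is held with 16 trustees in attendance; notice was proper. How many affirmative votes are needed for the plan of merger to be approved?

The plan of merger requires a majority of the trustees present (16).
A majority of 16 is 9.

9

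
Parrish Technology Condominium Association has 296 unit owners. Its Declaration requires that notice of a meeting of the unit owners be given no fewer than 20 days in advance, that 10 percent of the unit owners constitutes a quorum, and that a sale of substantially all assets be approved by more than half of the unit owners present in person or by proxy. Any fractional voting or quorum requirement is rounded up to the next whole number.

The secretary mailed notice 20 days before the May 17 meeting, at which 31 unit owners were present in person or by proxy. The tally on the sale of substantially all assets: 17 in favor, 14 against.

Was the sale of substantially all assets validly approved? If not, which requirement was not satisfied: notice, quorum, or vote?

Valid — all requirements satisfied.

Notice: 20 days given; 20 required. Satisfied.
Quorum: 10% of 296 = 29.60, rounded up to 30; 31 present. Satisfied.
Vote: requires a majority of those present (31); a majority of 31 is 16, so 16 needed; 17 in favor. Satisfied.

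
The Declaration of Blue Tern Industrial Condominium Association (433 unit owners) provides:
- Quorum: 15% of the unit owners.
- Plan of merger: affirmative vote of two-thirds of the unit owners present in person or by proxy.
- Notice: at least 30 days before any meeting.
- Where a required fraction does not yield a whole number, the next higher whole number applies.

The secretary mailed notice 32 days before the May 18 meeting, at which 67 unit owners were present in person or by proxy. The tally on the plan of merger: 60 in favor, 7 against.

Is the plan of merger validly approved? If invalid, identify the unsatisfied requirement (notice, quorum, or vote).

Notice: 32 days given; 30 required. Satisfied.
Quorum: 15% of 433 = 64.95, rounded up to 65; 67 present. Satisfied.
Vote: requires two-thirds of those present (67); 2/3 of 67 = 44.67, rounded up to 45, so 45 needed; 60 in favor. Satisfied.

Valid — all requirements satisfied.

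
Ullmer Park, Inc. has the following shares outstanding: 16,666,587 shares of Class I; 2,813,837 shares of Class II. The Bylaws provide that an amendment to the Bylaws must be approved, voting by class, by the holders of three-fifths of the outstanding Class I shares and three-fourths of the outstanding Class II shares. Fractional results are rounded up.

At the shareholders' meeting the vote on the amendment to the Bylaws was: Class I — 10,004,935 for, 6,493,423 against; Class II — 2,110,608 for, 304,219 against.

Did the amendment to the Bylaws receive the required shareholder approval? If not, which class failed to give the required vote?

Class I: 3/5 of 16666587 = 9999952.20, rounded up to 9999953; 9,999,953 required, 10,004,935 in favor — approved.
Class II: 3/4 of 2813837 = 2110377.75, rounded up to 2110378; 2,110,378 required, 2,110,608 in favor — approved.

Approved — every class gave the required vote.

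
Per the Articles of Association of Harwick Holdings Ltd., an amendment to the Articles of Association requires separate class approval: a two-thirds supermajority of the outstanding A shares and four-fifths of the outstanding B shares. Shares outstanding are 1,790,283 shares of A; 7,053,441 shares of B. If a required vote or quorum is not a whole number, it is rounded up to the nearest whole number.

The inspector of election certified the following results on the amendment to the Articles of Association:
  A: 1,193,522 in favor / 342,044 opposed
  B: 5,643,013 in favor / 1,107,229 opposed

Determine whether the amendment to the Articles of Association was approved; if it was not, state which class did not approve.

A: 2/3 of 1790283 = 1193522; 1,193,522 required, 1,193,522 in favor — approved.
B: 4/5 of 7053441 = 5642752.80, rounded up to 5642753; 5,642,753 required, 5,643,013 in favor — approved.

Approved — every class gave the required vote.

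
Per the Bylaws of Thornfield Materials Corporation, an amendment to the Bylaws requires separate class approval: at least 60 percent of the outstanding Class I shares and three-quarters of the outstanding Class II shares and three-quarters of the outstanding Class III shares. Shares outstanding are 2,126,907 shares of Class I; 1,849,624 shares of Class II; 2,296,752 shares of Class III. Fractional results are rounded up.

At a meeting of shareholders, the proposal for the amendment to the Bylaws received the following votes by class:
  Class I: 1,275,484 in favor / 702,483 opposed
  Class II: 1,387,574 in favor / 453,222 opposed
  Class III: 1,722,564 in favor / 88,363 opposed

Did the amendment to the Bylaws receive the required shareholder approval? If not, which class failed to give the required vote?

Class I: 3/5 of 2126907 = 1276144.20, rounded up to 1276145; 1,276,145 required, 1,275,484 in favor — not approved.
Class II: 3/4 of 1849624 = 1387218; 1,387,218 required, 1,387,574 in favor — approved.
Class III: 3/4 of 2296752 = 1722564; 1,722,564 required, 1,722,564 in favor — approved.

Not approved — the Class I shares did not give the required vote.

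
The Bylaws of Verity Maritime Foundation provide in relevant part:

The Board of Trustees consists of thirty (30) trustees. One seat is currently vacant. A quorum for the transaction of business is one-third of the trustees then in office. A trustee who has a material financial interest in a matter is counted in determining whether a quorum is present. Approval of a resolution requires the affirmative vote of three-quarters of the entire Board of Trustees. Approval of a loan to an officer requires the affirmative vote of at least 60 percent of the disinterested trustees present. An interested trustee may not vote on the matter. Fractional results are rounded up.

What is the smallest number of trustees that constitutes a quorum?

1/3 of 29 = 9.67, rounded up to 10.

10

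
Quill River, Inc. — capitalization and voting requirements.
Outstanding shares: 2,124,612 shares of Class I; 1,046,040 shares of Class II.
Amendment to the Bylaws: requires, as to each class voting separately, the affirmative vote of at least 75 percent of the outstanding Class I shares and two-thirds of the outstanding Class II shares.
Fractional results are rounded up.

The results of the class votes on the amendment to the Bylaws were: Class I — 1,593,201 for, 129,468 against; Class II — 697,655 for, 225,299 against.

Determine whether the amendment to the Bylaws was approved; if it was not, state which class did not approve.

Not approved — the Class I shares did not give the required vote.

Class I: 3/4 of 2124612 = 1593459; 1,593,459 required, 1,593,201 in favor — not approved.
Class II: 2/3 of 1046040 = 697360; 697,360 required, 697,655 in favor — approved.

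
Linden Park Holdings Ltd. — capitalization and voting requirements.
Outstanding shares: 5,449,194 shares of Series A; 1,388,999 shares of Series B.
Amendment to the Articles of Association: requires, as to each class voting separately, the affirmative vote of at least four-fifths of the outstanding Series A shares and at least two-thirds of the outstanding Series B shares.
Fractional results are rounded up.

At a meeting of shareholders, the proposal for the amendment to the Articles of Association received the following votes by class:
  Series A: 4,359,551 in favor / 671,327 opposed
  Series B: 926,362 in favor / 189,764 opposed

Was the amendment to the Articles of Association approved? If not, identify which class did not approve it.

Approved — every class gave the required vote.

Series A: 4/5 of 5449194 = 4359355.20, rounded up to 4359356; 4,359,356 required, 4,359,551 in favor — approved.
Series B: 2/3 of 1388999 = 925999.33, rounded up to 926000; 926,000 required, 926,362 in favor — approved.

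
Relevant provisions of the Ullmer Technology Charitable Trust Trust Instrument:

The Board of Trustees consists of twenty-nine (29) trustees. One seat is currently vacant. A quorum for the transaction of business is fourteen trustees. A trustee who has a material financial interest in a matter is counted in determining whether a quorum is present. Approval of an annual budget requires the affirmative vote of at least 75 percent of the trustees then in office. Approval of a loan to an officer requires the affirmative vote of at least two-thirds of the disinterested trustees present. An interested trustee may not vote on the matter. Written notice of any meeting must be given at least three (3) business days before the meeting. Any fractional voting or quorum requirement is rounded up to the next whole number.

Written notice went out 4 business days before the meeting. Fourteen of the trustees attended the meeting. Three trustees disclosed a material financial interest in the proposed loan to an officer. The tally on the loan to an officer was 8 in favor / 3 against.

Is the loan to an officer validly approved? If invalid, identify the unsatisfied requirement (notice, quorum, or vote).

Notice: 4 business days given; 3 required (4 ≥ 3). Satisfied.
Quorum: 14 present (interested trustees count toward quorum); quorum is 14. Satisfied.
Vote: the loan to an officer requires two-thirds of the disinterested trustees present (14 − 3 = 11). 2/3 of 11 = 7.33, rounded up to 8, so 8 affirmative votes are needed; 8 voted in favor. Satisfied.

Valid — all requirements satisfied.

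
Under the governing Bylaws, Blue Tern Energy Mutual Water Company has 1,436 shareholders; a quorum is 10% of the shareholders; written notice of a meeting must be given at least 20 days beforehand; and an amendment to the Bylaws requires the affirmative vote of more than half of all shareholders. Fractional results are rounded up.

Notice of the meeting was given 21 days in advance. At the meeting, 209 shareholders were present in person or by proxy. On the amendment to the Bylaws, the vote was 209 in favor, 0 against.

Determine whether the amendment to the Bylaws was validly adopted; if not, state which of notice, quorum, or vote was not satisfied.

Notice: 21 days given; 20 required. Satisfied.
Quorum: 10% of 1,436 = 143.60, rounded up to 144; 209 present. Satisfied.
Vote: requires a majority of all shareholders (1,436); a majority of 1436 is 719, so 719 needed; 209 in favor. Not satisfied.

Invalid — vote requirement not satisfied.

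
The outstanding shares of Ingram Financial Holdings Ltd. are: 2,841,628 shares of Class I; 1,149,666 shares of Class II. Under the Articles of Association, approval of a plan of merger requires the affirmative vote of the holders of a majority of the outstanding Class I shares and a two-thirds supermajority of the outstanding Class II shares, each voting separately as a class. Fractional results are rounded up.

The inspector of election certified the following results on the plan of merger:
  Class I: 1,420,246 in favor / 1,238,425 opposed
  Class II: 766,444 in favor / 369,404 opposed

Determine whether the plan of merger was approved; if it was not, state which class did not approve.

Class I: a majority of 2841628 is 1420815; 1,420,815 required, 1,420,246 in favor — not approved.
Class II: 2/3 of 1149666 = 766444; 766,444 required, 766,444 in favor — approved.

Not approved — the Class I shares did not give the required vote.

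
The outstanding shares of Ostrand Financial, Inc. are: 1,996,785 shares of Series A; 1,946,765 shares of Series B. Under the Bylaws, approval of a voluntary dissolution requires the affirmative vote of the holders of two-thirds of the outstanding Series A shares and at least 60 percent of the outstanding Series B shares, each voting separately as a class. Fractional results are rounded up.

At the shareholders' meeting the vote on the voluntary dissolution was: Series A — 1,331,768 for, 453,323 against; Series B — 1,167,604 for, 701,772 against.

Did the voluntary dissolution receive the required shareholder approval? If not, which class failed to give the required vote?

Not approved — the Series B shares did not give the required vote.

Series A: 2/3 of 1996785 = 1331190; 1,331,190 required, 1,331,768 in favor — approved.
Series B: 3/5 of 1946765 = 1168059; 1,168,059 required, 1,167,604 in favor — not approved.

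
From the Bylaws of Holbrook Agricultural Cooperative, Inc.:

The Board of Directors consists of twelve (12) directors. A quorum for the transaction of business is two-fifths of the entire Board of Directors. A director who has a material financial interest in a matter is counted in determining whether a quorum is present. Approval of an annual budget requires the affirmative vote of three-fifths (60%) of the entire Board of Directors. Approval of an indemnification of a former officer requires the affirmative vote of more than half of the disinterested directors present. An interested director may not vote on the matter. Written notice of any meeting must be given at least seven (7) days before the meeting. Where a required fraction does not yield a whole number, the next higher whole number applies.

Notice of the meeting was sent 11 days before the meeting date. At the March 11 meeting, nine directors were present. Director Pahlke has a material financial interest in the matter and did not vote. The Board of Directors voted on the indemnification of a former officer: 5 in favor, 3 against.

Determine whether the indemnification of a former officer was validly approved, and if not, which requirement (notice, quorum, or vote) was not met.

Valid — all requirements satisfied.

Notice: 11 days given; 7 required (11 ≥ 7). Satisfied.
Quorum: 9 present (interested directors count toward quorum); quorum is 5. Satisfied.
Vote: the indemnification of a former officer requires a majority of the disinterested directors present (9 − 1 = 8). A majority of 8 is 5, so 5 affirmative votes are needed; 5 voted in favor. Satisfied.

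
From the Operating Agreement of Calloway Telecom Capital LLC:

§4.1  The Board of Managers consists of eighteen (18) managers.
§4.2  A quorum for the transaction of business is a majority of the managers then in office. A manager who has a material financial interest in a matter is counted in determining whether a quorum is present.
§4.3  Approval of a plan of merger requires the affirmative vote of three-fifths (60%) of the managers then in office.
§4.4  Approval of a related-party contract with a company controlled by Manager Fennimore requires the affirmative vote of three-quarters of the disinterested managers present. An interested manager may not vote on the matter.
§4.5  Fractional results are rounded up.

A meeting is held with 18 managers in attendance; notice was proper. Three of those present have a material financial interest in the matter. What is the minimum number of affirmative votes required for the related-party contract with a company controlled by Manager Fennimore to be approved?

12

The related-party contract with a company controlled by Manager Fennimore requires three-fourths of the disinterested managers present (18 − 3 = 15).
3/4 of 15 = 11.25, rounded up to 12.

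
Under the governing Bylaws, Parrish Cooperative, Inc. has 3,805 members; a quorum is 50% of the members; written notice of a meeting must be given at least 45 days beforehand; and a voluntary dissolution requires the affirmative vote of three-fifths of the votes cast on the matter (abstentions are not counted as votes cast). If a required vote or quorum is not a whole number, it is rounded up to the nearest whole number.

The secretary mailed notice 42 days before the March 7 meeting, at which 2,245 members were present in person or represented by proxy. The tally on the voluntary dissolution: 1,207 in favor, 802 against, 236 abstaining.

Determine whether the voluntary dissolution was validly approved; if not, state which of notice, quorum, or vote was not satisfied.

Invalid — notice requirement not satisfied.

Notice: 42 days given; 45 required. Not satisfied.
Quorum: 50% of 3,805 = 1,902.50, rounded up to 1,903; 2,245 present. Satisfied.
Vote: requires three-fifths of the votes cast (2,245 − 236 abstaining = 2,009); 3/5 of 2009 = 1205.40, rounded up to 1206, so 1,206 needed; 1,207 in favor. Satisfied.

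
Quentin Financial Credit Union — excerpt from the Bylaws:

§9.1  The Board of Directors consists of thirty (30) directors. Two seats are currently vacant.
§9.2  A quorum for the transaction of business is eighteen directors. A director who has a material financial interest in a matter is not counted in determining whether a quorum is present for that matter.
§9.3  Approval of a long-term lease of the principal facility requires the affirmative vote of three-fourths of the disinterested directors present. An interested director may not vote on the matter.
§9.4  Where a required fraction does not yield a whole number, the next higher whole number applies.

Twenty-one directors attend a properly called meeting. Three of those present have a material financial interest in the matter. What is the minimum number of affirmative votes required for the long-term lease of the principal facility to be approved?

14

The long-term lease of the principal facility requires three-fourths of the disinterested directors present (21 − 3 = 18).
3/4 of 18 = 13.50, rounded up to 14.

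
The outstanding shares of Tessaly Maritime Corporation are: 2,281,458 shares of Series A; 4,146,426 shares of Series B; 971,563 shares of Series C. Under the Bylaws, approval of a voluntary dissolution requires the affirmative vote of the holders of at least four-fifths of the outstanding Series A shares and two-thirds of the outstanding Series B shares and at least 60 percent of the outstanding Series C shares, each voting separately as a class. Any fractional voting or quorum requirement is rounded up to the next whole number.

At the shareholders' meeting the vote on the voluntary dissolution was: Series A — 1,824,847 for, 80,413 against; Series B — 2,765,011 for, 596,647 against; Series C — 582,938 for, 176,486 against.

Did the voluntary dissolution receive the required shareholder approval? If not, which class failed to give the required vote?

Not approved — the Series A shares did not give the required vote.

Series A: 4/5 of 2281458 = 1825166.40, rounded up to 1825167; 1,825,167 required, 1,824,847 in favor — not approved.
Series B: 2/3 of 4146426 = 2764284; 2,764,284 required, 2,765,011 in favor — approved.
Series C: 3/5 of 971563 = 582937.80, rounded up to 582938; 582,938 required, 582,938 in favor — approved.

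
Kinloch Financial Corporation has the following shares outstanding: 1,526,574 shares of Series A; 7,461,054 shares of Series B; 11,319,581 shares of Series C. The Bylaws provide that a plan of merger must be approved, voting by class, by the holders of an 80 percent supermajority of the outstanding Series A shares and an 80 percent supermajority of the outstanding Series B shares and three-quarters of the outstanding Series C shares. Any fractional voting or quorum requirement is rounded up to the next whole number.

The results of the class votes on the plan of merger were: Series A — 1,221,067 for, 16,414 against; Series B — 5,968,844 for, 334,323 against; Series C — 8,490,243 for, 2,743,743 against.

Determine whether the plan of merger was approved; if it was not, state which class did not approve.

Not approved — the Series A shares did not give the required vote.

Series A: 4/5 of 1526574 = 1221259.20, rounded up to 1221260; 1,221,260 required, 1,221,067 in favor — not approved.
Series B: 4/5 of 7461054 = 5968843.20, rounded up to 5968844; 5,968,844 required, 5,968,844 in favor — approved.
Series C: 3/4 of 11319581 = 8489685.75, rounded up to 8489686; 8,489,686 required, 8,490,243 in favor — approved.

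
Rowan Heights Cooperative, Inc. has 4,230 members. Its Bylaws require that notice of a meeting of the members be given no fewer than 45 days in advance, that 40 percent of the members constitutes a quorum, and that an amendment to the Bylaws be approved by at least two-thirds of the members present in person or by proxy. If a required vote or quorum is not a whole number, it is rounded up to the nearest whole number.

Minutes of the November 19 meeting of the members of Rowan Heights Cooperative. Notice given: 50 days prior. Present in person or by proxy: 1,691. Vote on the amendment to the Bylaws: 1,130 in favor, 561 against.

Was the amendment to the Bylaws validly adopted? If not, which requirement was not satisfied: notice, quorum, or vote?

Invalid — quorum requirement not satisfied.

Notice: 50 days given; 45 required. Satisfied.
Quorum: 40% of 4,230 = 1,692; 1,691 present. Not satisfied.
Vote: requires two-thirds of those present (1,691); 2/3 of 1691 = 1127.33, rounded up to 1128, so 1,128 needed; 1,130 in favor. Satisfied.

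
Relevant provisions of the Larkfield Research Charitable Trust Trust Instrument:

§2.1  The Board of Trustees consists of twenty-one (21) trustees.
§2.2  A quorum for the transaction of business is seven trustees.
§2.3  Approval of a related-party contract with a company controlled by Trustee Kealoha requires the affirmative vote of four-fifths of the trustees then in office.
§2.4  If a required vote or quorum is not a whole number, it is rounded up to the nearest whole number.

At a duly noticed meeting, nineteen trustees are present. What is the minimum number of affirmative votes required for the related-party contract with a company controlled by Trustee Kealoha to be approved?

17

The related-party contract with a company controlled by Trustee Kealoha requires four-fifths of the trustees then in office (21).
4/5 of 21 = 16.80, rounded up to 17.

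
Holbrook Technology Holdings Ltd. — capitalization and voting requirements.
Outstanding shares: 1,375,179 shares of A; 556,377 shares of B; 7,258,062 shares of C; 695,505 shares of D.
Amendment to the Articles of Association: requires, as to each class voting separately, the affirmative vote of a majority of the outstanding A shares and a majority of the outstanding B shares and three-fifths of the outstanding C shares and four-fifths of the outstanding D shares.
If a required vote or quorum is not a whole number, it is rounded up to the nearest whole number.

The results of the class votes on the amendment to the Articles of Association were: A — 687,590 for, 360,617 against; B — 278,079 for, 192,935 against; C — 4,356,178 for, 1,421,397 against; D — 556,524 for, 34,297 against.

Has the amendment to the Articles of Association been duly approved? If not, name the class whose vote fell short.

Not approved — the B shares did not give the required vote.

A: a majority of 1375179 is 687590; 687,590 required, 687,590 in favor — approved.
B: a majority of 556377 is 278189; 278,189 required, 278,079 in favor — not approved.
C: 3/5 of 7258062 = 4354837.20, rounded up to 4354838; 4,354,838 required, 4,356,178 in favor — approved.
D: 4/5 of 695505 = 556404; 556,404 required, 556,524 in favor — approved.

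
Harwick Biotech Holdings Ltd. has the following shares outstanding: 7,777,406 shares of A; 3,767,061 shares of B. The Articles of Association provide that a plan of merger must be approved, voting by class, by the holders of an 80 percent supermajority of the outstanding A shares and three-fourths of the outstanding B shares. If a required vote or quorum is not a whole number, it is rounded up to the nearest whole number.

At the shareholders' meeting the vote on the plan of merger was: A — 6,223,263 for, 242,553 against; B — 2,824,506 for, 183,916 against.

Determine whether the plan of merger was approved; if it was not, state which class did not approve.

Not approved — the B shares did not give the required vote.

A: 4/5 of 7777406 = 6221924.80, rounded up to 6221925; 6,221,925 required, 6,223,263 in favor — approved.
B: 3/4 of 3767061 = 2825295.75, rounded up to 2825296; 2,825,296 required, 2,824,506 in favor — not approved.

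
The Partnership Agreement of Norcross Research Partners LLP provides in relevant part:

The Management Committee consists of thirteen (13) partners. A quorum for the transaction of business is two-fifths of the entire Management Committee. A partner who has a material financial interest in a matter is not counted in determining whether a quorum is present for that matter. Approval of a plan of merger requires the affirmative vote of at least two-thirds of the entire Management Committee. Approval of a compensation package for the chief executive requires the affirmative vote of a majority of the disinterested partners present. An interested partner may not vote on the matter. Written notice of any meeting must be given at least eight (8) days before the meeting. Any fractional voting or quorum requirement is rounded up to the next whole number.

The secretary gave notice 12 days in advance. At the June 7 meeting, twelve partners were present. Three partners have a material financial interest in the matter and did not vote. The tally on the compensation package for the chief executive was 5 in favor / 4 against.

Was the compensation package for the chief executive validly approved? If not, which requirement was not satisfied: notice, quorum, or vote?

Notice: 12 days given; 8 required (12 ≥ 8). Satisfied.
Quorum: 12 present, but the 3 interested partners do not count, leaving 9. Quorum is 6. Satisfied.
Vote: the compensation package for the chief executive requires a majority of the disinterested partners present (12 − 3 = 9). A majority of 9 is 5, so 5 affirmative votes are needed; 5 voted in favor. Satisfied.

Valid — all requirements satisfied.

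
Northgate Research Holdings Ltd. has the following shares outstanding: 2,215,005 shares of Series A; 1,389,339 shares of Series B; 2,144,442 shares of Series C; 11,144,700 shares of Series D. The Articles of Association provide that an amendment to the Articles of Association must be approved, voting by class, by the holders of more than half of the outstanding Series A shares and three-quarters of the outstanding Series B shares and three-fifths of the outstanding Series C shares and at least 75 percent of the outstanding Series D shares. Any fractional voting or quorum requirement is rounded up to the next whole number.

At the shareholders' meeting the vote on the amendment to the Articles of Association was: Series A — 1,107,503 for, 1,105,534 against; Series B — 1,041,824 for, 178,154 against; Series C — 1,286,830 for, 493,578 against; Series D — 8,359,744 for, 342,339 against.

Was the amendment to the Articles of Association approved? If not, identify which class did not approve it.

Series A: a majority of 2215005 is 1107503; 1,107,503 required, 1,107,503 in favor — approved.
Series B: 3/4 of 1389339 = 1042004.25, rounded up to 1042005; 1,042,005 required, 1,041,824 in favor — not approved.
Series C: 3/5 of 2144442 = 1286665.20, rounded up to 1286666; 1,286,666 required, 1,286,830 in favor — approved.
Series D: 3/4 of 11144700 = 8358525; 8,358,525 required, 8,359,744 in favor — approved.

Not approved — the Series B shares did not give the required vote.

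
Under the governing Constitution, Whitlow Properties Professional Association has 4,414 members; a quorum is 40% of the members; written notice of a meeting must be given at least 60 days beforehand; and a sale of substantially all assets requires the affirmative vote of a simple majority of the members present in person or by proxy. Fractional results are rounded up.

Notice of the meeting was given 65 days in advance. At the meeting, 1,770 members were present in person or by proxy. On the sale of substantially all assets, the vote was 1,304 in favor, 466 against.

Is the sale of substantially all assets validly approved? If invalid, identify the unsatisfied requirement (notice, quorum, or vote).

Valid — all requirements satisfied.

Notice: 65 days given; 60 required. Satisfied.
Quorum: 40% of 4,414 = 1,765.60, rounded up to 1,766; 1,770 present. Satisfied.
Vote: requires a majority of those present (1,770); a majority of 1770 is 886, so 886 needed; 1,304 in favor. Satisfied.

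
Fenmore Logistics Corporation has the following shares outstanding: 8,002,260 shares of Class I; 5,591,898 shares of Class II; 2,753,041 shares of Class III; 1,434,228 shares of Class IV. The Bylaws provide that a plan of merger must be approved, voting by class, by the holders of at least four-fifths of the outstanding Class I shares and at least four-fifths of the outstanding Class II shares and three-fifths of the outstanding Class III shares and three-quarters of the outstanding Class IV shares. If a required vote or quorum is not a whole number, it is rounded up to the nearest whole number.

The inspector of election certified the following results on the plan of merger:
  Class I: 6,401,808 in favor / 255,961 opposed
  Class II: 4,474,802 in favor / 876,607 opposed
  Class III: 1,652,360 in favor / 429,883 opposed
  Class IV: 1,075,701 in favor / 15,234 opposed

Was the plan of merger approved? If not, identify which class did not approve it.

Approved — every class gave the required vote.

Class I: 4/5 of 8002260 = 6401808; 6,401,808 required, 6,401,808 in favor — approved.
Class II: 4/5 of 5591898 = 4473518.40, rounded up to 4473519; 4,473,519 required, 4,474,802 in favor — approved.
Class III: 3/5 of 2753041 = 1651824.60, rounded up to 1651825; 1,651,825 required, 1,652,360 in favor — approved.
Class IV: 3/4 of 1434228 = 1075671; 1,075,671 required, 1,075,701 in favor — approved.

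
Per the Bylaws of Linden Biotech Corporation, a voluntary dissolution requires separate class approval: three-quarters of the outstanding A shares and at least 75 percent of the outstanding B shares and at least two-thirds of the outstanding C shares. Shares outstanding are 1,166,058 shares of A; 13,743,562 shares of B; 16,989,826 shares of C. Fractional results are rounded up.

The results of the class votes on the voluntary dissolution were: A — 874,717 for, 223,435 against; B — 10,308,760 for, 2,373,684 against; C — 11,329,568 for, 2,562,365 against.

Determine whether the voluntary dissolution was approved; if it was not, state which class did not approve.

A: 3/4 of 1166058 = 874543.50, rounded up to 874544; 874,544 required, 874,717 in favor — approved.
B: 3/4 of 13743562 = 10307671.50, rounded up to 10307672; 10,307,672 required, 10,308,760 in favor — approved.
C: 2/3 of 16989826 = 11326550.67, rounded up to 11326551; 11,326,551 required, 11,329,568 in favor — approved.

Approved — every class gave the required vote.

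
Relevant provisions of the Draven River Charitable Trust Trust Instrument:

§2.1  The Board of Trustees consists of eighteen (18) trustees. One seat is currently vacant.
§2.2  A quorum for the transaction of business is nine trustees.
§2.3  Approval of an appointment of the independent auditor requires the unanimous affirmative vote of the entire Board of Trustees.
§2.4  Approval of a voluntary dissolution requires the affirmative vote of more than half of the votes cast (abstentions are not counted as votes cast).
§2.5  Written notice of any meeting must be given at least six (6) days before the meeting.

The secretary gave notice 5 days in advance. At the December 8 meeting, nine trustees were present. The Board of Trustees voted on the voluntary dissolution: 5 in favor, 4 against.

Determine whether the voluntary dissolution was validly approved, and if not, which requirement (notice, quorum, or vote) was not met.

Notice: 5 days given; 6 required (5 < 6). Not satisfied.
Quorum: 9 present; quorum is 9. Satisfied.
Vote: the voluntary dissolution requires a majority of the votes cast (9). A majority of 9 is 5, so 5 affirmative votes are needed; 5 voted in favor. Satisfied.

Invalid — notice requirement not satisfied.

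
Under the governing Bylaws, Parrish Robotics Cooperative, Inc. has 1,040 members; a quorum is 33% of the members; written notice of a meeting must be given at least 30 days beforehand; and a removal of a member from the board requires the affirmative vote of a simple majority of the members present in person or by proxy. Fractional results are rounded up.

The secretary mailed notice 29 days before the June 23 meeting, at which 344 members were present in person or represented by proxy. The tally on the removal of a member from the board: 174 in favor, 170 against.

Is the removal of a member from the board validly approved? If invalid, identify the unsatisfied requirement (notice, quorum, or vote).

Notice: 29 days given; 30 required. Not satisfied.
Quorum: 33% of 1,040 = 343.20, rounded up to 344; 344 present. Satisfied.
Vote: requires a majority of those present (344); a majority of 344 is 173, so 173 needed; 174 in favor. Satisfied.

Invalid — notice requirement not satisfied.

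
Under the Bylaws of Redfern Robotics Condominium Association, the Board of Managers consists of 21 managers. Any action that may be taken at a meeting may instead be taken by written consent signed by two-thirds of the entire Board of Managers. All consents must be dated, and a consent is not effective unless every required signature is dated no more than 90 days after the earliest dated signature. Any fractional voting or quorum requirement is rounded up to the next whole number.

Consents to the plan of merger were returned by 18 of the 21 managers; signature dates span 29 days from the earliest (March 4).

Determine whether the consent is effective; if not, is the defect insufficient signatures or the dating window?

Effective — both the signature and dating-window requirements are satisfied.

Signatures required: two-thirds of 21 — 2/3 of 21 = 14, so 14 needed; 18 signed. Sufficient.
Dating window: the latest signature is 29 days after the earliest; the limit is 90 days. Within the window.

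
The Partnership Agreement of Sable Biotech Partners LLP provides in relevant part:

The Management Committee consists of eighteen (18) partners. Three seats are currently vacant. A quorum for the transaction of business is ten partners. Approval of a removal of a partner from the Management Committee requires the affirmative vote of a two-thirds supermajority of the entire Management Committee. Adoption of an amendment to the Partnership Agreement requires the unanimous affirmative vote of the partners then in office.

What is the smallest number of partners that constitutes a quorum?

The quorum is fixed at 10.

10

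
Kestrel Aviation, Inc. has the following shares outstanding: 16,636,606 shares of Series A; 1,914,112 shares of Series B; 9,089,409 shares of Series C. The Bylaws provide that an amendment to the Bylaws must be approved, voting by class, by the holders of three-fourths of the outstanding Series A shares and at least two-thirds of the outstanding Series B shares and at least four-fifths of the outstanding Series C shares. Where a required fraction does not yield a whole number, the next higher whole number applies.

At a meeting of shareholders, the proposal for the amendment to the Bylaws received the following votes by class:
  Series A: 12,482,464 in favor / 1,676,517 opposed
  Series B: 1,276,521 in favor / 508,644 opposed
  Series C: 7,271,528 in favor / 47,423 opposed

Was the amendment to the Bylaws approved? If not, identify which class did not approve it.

Series A: 3/4 of 16636606 = 12477454.50, rounded up to 12477455; 12,477,455 required, 12,482,464 in favor — approved.
Series B: 2/3 of 1914112 = 1276074.67, rounded up to 1276075; 1,276,075 required, 1,276,521 in favor — approved.
Series C: 4/5 of 9089409 = 7271527.20, rounded up to 7271528; 7,271,528 required, 7,271,528 in favor — approved.

Approved — every class gave the required vote.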